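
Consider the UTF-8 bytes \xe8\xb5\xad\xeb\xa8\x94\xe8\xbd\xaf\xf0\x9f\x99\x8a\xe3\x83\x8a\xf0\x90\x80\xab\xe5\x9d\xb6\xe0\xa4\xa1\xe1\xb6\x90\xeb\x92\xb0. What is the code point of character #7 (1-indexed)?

Offset 0: leading byte 0xE8 = 11101000 → 3-byte char #1 = E8 B5 AD.
Offset 3: leading byte 0xEB = 11101011 → 3-byte char #2 = EB A8 94.
Offset 6: leading byte 0xE8 = 11101000 → 3-byte char #3 = E8 BD AF.
Offset 9: leading byte 0xF0 = 11110000 → 4-byte char #4 = F0 9F 99 8A.
Offset 13: leading byte 0xE3 = 11100011 → 3-byte char #5 = E3 83 8A.
Offset 16: leading byte 0xF0 = 11110000 → 4-byte char #6 = F0 90 80 AB.
Offset 20: leading byte 0xE5 = 11100101 → 3-byte char #7 = E5 9D B6.
Leading byte 0xE5 = 11100101 matches 1110xxxx → 3-byte sequence.
Byte 1: 0xE5 = 11100101, payload 0101 (4 bits).
Byte 2: 0x9D = 10011101 (10xxxxxx ✓), payload 011101.
Byte 3: 0xB6 = 10110110 (10xxxxxx ✓), payload 110110.
Concatenate: 0101011101110110 = 0x5776 (16 bits → U+5776).

U+5776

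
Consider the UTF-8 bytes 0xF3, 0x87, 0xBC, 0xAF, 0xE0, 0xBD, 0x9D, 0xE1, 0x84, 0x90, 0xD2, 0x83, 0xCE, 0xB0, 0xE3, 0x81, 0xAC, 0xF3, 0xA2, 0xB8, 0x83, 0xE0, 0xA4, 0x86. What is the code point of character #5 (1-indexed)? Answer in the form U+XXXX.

Offset 0: leading byte 0xF3 = 11110011 → 4-byte char #1 = F3 87 BC AF.
Offset 4: leading byte 0xE0 = 11100000 → 3-byte char #2 = E0 BD 9D.
Offset 7: leading byte 0xE1 = 11100001 → 3-byte char #3 = E1 84 90.
Offset 10: leading byte 0xD2 = 11010010 → 2-byte char #4 = D2 83.
Offset 12: leading byte 0xCE = 11001110 → 2-byte char #5 = CE B0.
Leading byte 0xCE = 11001110 matches 110xxxxx → 2-byte sequence.
Byte 1: 0xCE = 11001110, payload 01110 (5 bits).
Byte 2: 0xB0 = 10110000 (10xxxxxx ✓), payload 110000.
Concatenate: 01110110000 = 0x3B0 (11 bits → U+03B0).

U+03B0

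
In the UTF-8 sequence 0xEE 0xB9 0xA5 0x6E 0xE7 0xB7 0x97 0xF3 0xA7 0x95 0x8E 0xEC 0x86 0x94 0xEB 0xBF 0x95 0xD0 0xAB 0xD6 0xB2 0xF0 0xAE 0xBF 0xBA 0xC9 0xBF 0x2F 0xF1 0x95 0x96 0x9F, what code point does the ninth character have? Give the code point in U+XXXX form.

Offset 0: leading byte 0xEE = 11101110 → 3-byte char #1 = EE B9 A5.
Offset 3: leading byte 0x6E = 01101110 → 1-byte char #2 = 6E.
Offset 4: leading byte 0xE7 = 11100111 → 3-byte char #3 = E7 B7 97.
Offset 7: leading byte 0xF3 = 11110011 → 4-byte char #4 = F3 A7 95 8E.
Offset 11: leading byte 0xEC = 11101100 → 3-byte char #5 = EC 86 94.
Offset 14: leading byte 0xEB = 11101011 → 3-byte char #6 = EB BF 95.
Offset 17: leading byte 0xD0 = 11010000 → 2-byte char #7 = D0 AB.
Offset 19: leading byte 0xD6 = 11010110 → 2-byte char #8 = D6 B2.
Offset 21: leading byte 0xF0 = 11110000 → 4-byte char #9 = F0 AE BF BA.
Leading byte 0xF0 = 11110000 matches 11110xxx → 4-byte sequence.
Byte 1: 0xF0 = 11110000, payload 000 (3 bits).
Byte 2: 0xAE = 10101110 (10xxxxxx ✓), payload 101110.
Byte 3: 0xBF = 10111111 (10xxxxxx ✓), payload 111111.
Byte 4: 0xBA = 10111010 (10xxxxxx ✓), payload 111010.
Concatenate: 000101110111111111010 = 0x2EFFA (21 bits → U+2EFFA).

U+2EFFA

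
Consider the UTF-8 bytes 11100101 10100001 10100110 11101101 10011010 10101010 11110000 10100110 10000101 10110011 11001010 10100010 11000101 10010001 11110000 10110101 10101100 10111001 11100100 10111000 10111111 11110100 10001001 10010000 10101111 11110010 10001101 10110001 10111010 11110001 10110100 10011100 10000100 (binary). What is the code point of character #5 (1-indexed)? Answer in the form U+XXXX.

U+0151

Offset 0: leading byte 0xE5 = 11100101 → 3-byte char #1 = E5 A1 A6.
Offset 3: leading byte 0xED = 11101101 → 3-byte char #2 = ED 9A AA.
Offset 6: leading byte 0xF0 = 11110000 → 4-byte char #3 = F0 A6 85 B3.
Offset 10: leading byte 0xCA = 11001010 → 2-byte char #4 = CA A2.
Offset 12: leading byte 0xC5 = 11000101 → 2-byte char #5 = C5 91.
Leading byte 0xC5 = 11000101 matches 110xxxxx → 2-byte sequence.
Byte 1: 0xC5 = 11000101, payload 00101 (5 bits).
Byte 2: 0x91 = 10010001 (10xxxxxx ✓), payload 010001.
Concatenate: 00101010001 = 0x151 (11 bits → U+0151).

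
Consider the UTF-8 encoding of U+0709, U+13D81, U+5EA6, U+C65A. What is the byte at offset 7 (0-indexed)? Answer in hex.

0xBA

U+0709 → 2-byte form DC 89 at offsets 0–1.
U+13D81 → 4-byte form F0 93 B6 81 at offsets 2–5.
U+5EA6 → 3-byte form E5 BA A6 at offsets 6–8.
Offset 7 falls in char 3's range; it's byte 2 of E5 BA A6 = 0xBA.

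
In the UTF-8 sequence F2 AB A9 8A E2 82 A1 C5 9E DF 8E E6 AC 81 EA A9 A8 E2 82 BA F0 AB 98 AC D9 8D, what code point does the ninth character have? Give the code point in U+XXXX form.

Offset 0: leading byte 0xF2 = 11110010 → 4-byte char #1 = F2 AB A9 8A.
Offset 4: leading byte 0xE2 = 11100010 → 3-byte char #2 = E2 82 A1.
Offset 7: leading byte 0xC5 = 11000101 → 2-byte char #3 = C5 9E.
Offset 9: leading byte 0xDF = 11011111 → 2-byte char #4 = DF 8E.
Offset 11: leading byte 0xE6 = 11100110 → 3-byte char #5 = E6 AC 81.
Offset 14: leading byte 0xEA = 11101010 → 3-byte char #6 = EA A9 A8.
Offset 17: leading byte 0xE2 = 11100010 → 3-byte char #7 = E2 82 BA.
Offset 20: leading byte 0xF0 = 11110000 → 4-byte char #8 = F0 AB 98 AC.
Offset 24: leading byte 0xD9 = 11011001 → 2-byte char #9 = D9 8D.
Leading byte 0xD9 = 11011001 matches 110xxxxx → 2-byte sequence.
Byte 1: 0xD9 = 11011001, payload 11001 (5 bits).
Byte 2: 0x8D = 10001101 (10xxxxxx ✓), payload 001101.
Concatenate: 11001001101 = 0x64D (11 bits → U+064D).

U+064D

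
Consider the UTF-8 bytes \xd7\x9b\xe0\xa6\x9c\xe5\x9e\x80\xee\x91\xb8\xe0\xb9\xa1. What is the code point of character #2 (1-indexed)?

U+099C

Offset 0: leading byte 0xD7 = 11010111 → 2-byte char #1 = D7 9B.
Offset 2: leading byte 0xE0 = 11100000 → 3-byte char #2 = E0 A6 9C.
Leading byte 0xE0 = 11100000 matches 1110xxxx → 3-byte sequence.
Byte 1: 0xE0 = 11100000, payload 0000 (4 bits).
Byte 2: 0xA6 = 10100110 (10xxxxxx ✓), payload 100110.
Byte 3: 0x9C = 10011100 (10xxxxxx ✓), payload 011100.
Concatenate: 0000100110011100 = 0x99C (16 bits → U+099C).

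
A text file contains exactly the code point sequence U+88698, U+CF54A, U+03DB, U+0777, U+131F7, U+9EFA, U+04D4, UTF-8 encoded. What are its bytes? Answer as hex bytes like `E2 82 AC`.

F2 88 9A 98 F3 8F 95 8A CF 9B DD B7 F0 93 87 B7 E9 BB BA D3 94

U+88698: 4-byte form → F2 88 9A 98.
U+CF54A: 4-byte form → F3 8F 95 8A.
U+03DB: 2-byte form → CF 9B.
U+0777: 2-byte form → DD B7.
U+131F7: 4-byte form → F0 93 87 B7.
U+9EFA: 3-byte form → E9 BB BA.
U+04D4: 2-byte form → D3 94.
Concatenated (21 bytes): F2 88 9A 98 F3 8F 95 8A CF 9B DD B7 F0 93 87 B7 E9 BB BA D3 94.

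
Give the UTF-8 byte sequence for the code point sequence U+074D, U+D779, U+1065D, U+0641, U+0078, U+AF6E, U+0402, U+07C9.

DD 8D ED 9D B9 F0 90 99 9D D9 81 78 EA BD AE D0 82 DF 89

U+074D: 2-byte form → DD 8D.
U+D779: 3-byte form → ED 9D B9.
U+1065D: 4-byte form → F0 90 99 9D.
U+0641: 2-byte form → D9 81.
U+0078: 1-byte form → 78.
U+AF6E: 3-byte form → EA BD AE.
U+0402: 2-byte form → D0 82.
U+07C9: 2-byte form → DF 89.
Concatenated (19 bytes): DD 8D ED 9D B9 F0 90 99 9D D9 81 78 EA BD AE D0 82 DF 89.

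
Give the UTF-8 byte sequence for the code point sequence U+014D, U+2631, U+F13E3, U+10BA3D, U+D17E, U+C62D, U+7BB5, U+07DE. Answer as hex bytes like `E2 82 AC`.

C5 8D E2 98 B1 F3 B1 8F A3 F4 8B A8 BD ED 85 BE EC 98 AD E7 AE B5 DF 9E

U+014D: 2-byte form → C5 8D.
U+2631: 3-byte form → E2 98 B1.
U+F13E3: 4-byte form → F3 B1 8F A3.
U+10BA3D: 4-byte form → F4 8B A8 BD.
U+D17E: 3-byte form → ED 85 BE.
U+C62D: 3-byte form → EC 98 AD.
U+7BB5: 3-byte form → E7 AE B5.
U+07DE: 2-byte form → DF 9E.
Concatenated (24 bytes): C5 8D E2 98 B1 F3 B1 8F A3 F4 8B A8 BD ED 85 BE EC 98 AD E7 AE B5 DF 9E.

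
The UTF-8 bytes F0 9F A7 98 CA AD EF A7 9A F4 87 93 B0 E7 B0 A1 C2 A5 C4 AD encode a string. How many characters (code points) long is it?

7

Byte at offset 0: 0xF0 = 11110000 → 4-byte char (#1). Advance 4.
Byte at offset 4: 0xCA = 11001010 → 2-byte char (#2). Advance 2.
Byte at offset 6: 0xEF = 11101111 → 3-byte char (#3). Advance 3.
Byte at offset 9: 0xF4 = 11110100 → 4-byte char (#4). Advance 4.
Byte at offset 13: 0xE7 = 11100111 → 3-byte char (#5). Advance 3.
Byte at offset 16: 0xC2 = 11000010 → 2-byte char (#6). Advance 2.
Byte at offset 18: 0xC4 = 11000100 → 2-byte char (#7). Advance 2.
Reached end at offset 20 after 7 code points.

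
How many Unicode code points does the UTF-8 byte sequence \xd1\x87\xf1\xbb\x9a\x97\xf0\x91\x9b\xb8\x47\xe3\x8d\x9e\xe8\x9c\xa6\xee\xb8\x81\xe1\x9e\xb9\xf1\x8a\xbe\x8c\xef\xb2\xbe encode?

Byte at offset 0: 0xD1 = 11010001 → 2-byte char (#1). Advance 2.
Byte at offset 2: 0xF1 = 11110001 → 4-byte char (#2). Advance 4.
Byte at offset 6: 0xF0 = 11110000 → 4-byte char (#3). Advance 4.
Byte at offset 10: 0x47 = 01000111 → 1-byte char (#4). Advance 1.
Byte at offset 11: 0xE3 = 11100011 → 3-byte char (#5). Advance 3.
Byte at offset 14: 0xE8 = 11101000 → 3-byte char (#6). Advance 3.
Byte at offset 17: 0xEE = 11101110 → 3-byte char (#7). Advance 3.
Byte at offset 20: 0xE1 = 11100001 → 3-byte char (#8). Advance 3.
Byte at offset 23: 0xF1 = 11110001 → 4-byte char (#9). Advance 4.
Byte at offset 27: 0xEF = 11101111 → 3-byte char (#10). Advance 3.
Reached end at offset 30 after 10 code points.

10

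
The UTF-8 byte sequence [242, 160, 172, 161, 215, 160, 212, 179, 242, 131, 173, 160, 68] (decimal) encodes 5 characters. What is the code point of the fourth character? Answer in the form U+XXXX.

U+83B60

Offset 0: leading byte 0xF2 = 11110010 → 4-byte char #1 = F2 A0 AC A1.
Offset 4: leading byte 0xD7 = 11010111 → 2-byte char #2 = D7 A0.
Offset 6: leading byte 0xD4 = 11010100 → 2-byte char #3 = D4 B3.
Offset 8: leading byte 0xF2 = 11110010 → 4-byte char #4 = F2 83 AD A0.
Leading byte 0xF2 = 11110010 matches 11110xxx → 4-byte sequence.
Byte 1: 0xF2 = 11110010, payload 010 (3 bits).
Byte 2: 0x83 = 10000011 (10xxxxxx ✓), payload 000011.
Byte 3: 0xAD = 10101101 (10xxxxxx ✓), payload 101101.
Byte 4: 0xA0 = 10100000 (10xxxxxx ✓), payload 100000.
Concatenate: 010000011101101100000 = 0x83B60 (21 bits → U+83B60).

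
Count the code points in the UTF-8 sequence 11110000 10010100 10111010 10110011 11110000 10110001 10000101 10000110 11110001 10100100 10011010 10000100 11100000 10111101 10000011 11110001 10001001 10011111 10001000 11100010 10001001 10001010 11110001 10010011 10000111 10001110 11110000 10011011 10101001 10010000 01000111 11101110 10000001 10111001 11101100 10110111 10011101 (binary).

11

Byte at offset 0: 0xF0 = 11110000 → 4-byte char (#1). Advance 4.
Byte at offset 4: 0xF0 = 11110000 → 4-byte char (#2). Advance 4.
Byte at offset 8: 0xF1 = 11110001 → 4-byte char (#3). Advance 4.
Byte at offset 12: 0xE0 = 11100000 → 3-byte char (#4). Advance 3.
Byte at offset 15: 0xF1 = 11110001 → 4-byte char (#5). Advance 4.
Byte at offset 19: 0xE2 = 11100010 → 3-byte char (#6). Advance 3.
Byte at offset 22: 0xF1 = 11110001 → 4-byte char (#7). Advance 4.
Byte at offset 26: 0xF0 = 11110000 → 4-byte char (#8). Advance 4.
Byte at offset 30: 0x47 = 01000111 → 1-byte char (#9). Advance 1.
Byte at offset 31: 0xEE = 11101110 → 3-byte char (#10). Advance 3.
Byte at offset 34: 0xEC = 11101100 → 3-byte char (#11). Advance 3.
Reached end at offset 37 after 11 code points.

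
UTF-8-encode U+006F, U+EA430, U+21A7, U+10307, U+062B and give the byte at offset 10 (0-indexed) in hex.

0x8C

U+006F → 1-byte form 6F at offsets 0–0.
U+EA430 → 4-byte form F3 AA 90 B0 at offsets 1–4.
U+21A7 → 3-byte form E2 86 A7 at offsets 5–7.
U+10307 → 4-byte form F0 90 8C 87 at offsets 8–11.
Offset 10 falls in char 4's range; it's byte 3 of F0 90 8C 87 = 0x8C.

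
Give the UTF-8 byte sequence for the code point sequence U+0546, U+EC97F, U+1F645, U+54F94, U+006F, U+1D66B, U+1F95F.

U+0546: 2-byte form → D5 86.
U+EC97F: 4-byte form → F3 AC A5 BF.
U+1F645: 4-byte form → F0 9F 99 85.
U+54F94: 4-byte form → F1 94 BE 94.
U+006F: 1-byte form → 6F.
U+1D66B: 4-byte form → F0 9D 99 AB.
U+1F95F: 4-byte form → F0 9F A5 9F.
Concatenated (23 bytes): D5 86 F3 AC A5 BF F0 9F 99 85 F1 94 BE 94 6F F0 9D 99 AB F0 9F A5 9F.

D5 86 F3 AC A5 BF F0 9F 99 85 F1 94 BE 94 6F F0 9D 99 AB F0 9F A5 9F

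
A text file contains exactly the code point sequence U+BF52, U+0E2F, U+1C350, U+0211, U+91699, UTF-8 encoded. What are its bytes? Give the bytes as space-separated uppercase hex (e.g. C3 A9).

EB BD 92 E0 B8 AF F0 9C 8D 90 C8 91 F2 91 9A 99

U+BF52: 3-byte form → EB BD 92.
U+0E2F: 3-byte form → E0 B8 AF.
U+1C350: 4-byte form → F0 9C 8D 90.
U+0211: 2-byte form → C8 91.
U+91699: 4-byte form → F2 91 9A 99.
Concatenated (16 bytes): EB BD 92 E0 B8 AF F0 9C 8D 90 C8 91 F2 91 9A 99.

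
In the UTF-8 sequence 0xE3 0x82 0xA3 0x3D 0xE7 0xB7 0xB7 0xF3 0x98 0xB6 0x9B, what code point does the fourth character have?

Offset 0: leading byte 0xE3 = 11100011 → 3-byte char #1 = E3 82 A3.
Offset 3: leading byte 0x3D = 00111101 → 1-byte char #2 = 3D.
Offset 4: leading byte 0xE7 = 11100111 → 3-byte char #3 = E7 B7 B7.
Offset 7: leading byte 0xF3 = 11110011 → 4-byte char #4 = F3 98 B6 9B.
Leading byte 0xF3 = 11110011 matches 11110xxx → 4-byte sequence.
Byte 1: 0xF3 = 11110011, payload 011 (3 bits).
Byte 2: 0x98 = 10011000 (10xxxxxx ✓), payload 011000.
Byte 3: 0xB6 = 10110110 (10xxxxxx ✓), payload 110110.
Byte 4: 0x9B = 10011011 (10xxxxxx ✓), payload 011011.
Concatenate: 011011000110110011011 = 0xD8D9B (21 bits → U+D8D9B).

U+D8D9B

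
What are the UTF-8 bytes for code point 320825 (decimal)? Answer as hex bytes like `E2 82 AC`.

F1 8E 94 B9

U+4E539 = 0x4E539 = 320825 decimal. In range U+10000–U+10FFFF → 4-byte form: 11110xxx 10xxxxxx 10xxxxxx 10xxxxxx.
Binary (21 bits): 001001110010100111001.
Split 3+6+6+6: 001 | 001110 | 010100 | 111001.
Byte 1: 11110001 = 0xF1.
Byte 2: 10001110 = 0x8E.
Byte 3: 10010100 = 0x94.
Byte 4: 10111001 = 0xB9.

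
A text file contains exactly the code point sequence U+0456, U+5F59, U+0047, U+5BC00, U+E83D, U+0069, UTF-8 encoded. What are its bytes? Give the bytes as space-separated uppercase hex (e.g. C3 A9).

D1 96 E5 BD 99 47 F1 9B B0 80 EE A0 BD 69

U+0456: 2-byte form → D1 96.
U+5F59: 3-byte form → E5 BD 99.
U+0047: 1-byte form → 47.
U+5BC00: 4-byte form → F1 9B B0 80.
U+E83D: 3-byte form → EE A0 BD.
U+0069: 1-byte form → 69.
Concatenated (14 bytes): D1 96 E5 BD 99 47 F1 9B B0 80 EE A0 BD 69.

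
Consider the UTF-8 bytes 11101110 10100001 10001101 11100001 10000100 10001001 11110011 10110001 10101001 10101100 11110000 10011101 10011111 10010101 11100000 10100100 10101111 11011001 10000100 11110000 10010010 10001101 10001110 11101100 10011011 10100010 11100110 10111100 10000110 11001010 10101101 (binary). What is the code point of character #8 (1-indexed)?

Offset 0: leading byte 0xEE = 11101110 → 3-byte char #1 = EE A1 8D.
Offset 3: leading byte 0xE1 = 11100001 → 3-byte char #2 = E1 84 89.
Offset 6: leading byte 0xF3 = 11110011 → 4-byte char #3 = F3 B1 A9 AC.
Offset 10: leading byte 0xF0 = 11110000 → 4-byte char #4 = F0 9D 9F 95.
Offset 14: leading byte 0xE0 = 11100000 → 3-byte char #5 = E0 A4 AF.
Offset 17: leading byte 0xD9 = 11011001 → 2-byte char #6 = D9 84.
Offset 19: leading byte 0xF0 = 11110000 → 4-byte char #7 = F0 92 8D 8E.
Offset 23: leading byte 0xEC = 11101100 → 3-byte char #8 = EC 9B A2.
Leading byte 0xEC = 11101100 matches 1110xxxx → 3-byte sequence.
Byte 1: 0xEC = 11101100, payload 1100 (4 bits).
Byte 2: 0x9B = 10011011 (10xxxxxx ✓), payload 011011.
Byte 3: 0xA2 = 10100010 (10xxxxxx ✓), payload 100010.
Concatenate: 1100011011100010 = 0xC6E2 (16 bits → U+C6E2).

U+C6E2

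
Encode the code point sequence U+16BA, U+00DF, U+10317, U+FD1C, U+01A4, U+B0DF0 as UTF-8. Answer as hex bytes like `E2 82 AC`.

E1 9A BA C3 9F F0 90 8C 97 EF B4 9C C6 A4 F2 B0 B7 B0

U+16BA: 3-byte form → E1 9A BA.
U+00DF: 2-byte form → C3 9F.
U+10317: 4-byte form → F0 90 8C 97.
U+FD1C: 3-byte form → EF B4 9C.
U+01A4: 2-byte form → C6 A4.
U+B0DF0: 4-byte form → F2 B0 B7 B0.
Concatenated (18 bytes): E1 9A BA C3 9F F0 90 8C 97 EF B4 9C C6 A4 F2 B0 B7 B0.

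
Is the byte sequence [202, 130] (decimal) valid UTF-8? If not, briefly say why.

valid

Leading byte 0xCA = 11001010 → 2-byte form.
Continuation bytes 0x82=10000010 all match 10xxxxxx.
Decoded value 0x282 is ≥ 0x80 (shortest form) and not a surrogate.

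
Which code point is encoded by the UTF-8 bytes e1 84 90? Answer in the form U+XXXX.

U+1110

Leading byte 0xE1 = 11100001 matches 1110xxxx → 3-byte sequence.
Byte 1: 0xE1 = 11100001, payload 0001 (4 bits).
Byte 2: 0x84 = 10000100 (10xxxxxx ✓), payload 000100.
Byte 3: 0x90 = 10010000 (10xxxxxx ✓), payload 010000.
Concatenate: 0001000100010000 = 0x1110 (16 bits → U+1110).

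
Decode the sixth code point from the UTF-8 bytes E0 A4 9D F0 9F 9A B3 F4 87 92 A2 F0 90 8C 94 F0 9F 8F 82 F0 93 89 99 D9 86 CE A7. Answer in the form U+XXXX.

Offset 0: leading byte 0xE0 = 11100000 → 3-byte char #1 = E0 A4 9D.
Offset 3: leading byte 0xF0 = 11110000 → 4-byte char #2 = F0 9F 9A B3.
Offset 7: leading byte 0xF4 = 11110100 → 4-byte char #3 = F4 87 92 A2.
Offset 11: leading byte 0xF0 = 11110000 → 4-byte char #4 = F0 90 8C 94.
Offset 15: leading byte 0xF0 = 11110000 → 4-byte char #5 = F0 9F 8F 82.
Offset 19: leading byte 0xF0 = 11110000 → 4-byte char #6 = F0 93 89 99.
Leading byte 0xF0 = 11110000 matches 11110xxx → 4-byte sequence.
Byte 1: 0xF0 = 11110000, payload 000 (3 bits).
Byte 2: 0x93 = 10010011 (10xxxxxx ✓), payload 010011.
Byte 3: 0x89 = 10001001 (10xxxxxx ✓), payload 001001.
Byte 4: 0x99 = 10011001 (10xxxxxx ✓), payload 011001.
Concatenate: 000010011001001011001 = 0x13259 (21 bits → U+13259).

U+13259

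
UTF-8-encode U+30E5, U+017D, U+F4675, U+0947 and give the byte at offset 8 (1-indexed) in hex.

1-indexed offset 8 is 0-indexed offset 7.
U+30E5 → 3-byte form E3 83 A5 at offsets 0–2.
U+017D → 2-byte form C5 BD at offsets 3–4.
U+F4675 → 4-byte form F3 B4 99 B5 at offsets 5–8.
Offset 7 falls in char 3's range; it's byte 3 of F3 B4 99 B5 = 0x99.

0x99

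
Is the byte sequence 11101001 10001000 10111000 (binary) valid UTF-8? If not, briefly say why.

Leading byte 0xE9 = 11101001 → 3-byte form.
Continuation bytes 0x88=10001000, 0xB8=10111000 all match 10xxxxxx.
Decoded value 0x9238 is ≥ 0x800 (shortest form) and not a surrogate.

valid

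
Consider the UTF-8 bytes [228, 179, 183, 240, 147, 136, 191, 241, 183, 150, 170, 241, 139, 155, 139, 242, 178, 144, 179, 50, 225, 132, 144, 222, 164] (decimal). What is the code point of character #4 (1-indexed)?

Offset 0: leading byte 0xE4 = 11100100 → 3-byte char #1 = E4 B3 B7.
Offset 3: leading byte 0xF0 = 11110000 → 4-byte char #2 = F0 93 88 BF.
Offset 7: leading byte 0xF1 = 11110001 → 4-byte char #3 = F1 B7 96 AA.
Offset 11: leading byte 0xF1 = 11110001 → 4-byte char #4 = F1 8B 9B 8B.
Leading byte 0xF1 = 11110001 matches 11110xxx → 4-byte sequence.
Byte 1: 0xF1 = 11110001, payload 001 (3 bits).
Byte 2: 0x8B = 10001011 (10xxxxxx ✓), payload 001011.
Byte 3: 0x9B = 10011011 (10xxxxxx ✓), payload 011011.
Byte 4: 0x8B = 10001011 (10xxxxxx ✓), payload 001011.
Concatenate: 001001011011011001011 = 0x4B6CB (21 bits → U+4B6CB).

U+4B6CB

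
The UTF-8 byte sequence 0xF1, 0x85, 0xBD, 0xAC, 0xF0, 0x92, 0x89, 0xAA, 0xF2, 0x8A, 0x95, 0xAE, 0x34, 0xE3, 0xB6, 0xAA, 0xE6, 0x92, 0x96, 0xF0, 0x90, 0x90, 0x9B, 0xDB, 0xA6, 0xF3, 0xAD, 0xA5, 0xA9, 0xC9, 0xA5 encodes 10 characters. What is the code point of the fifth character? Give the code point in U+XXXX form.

U+3DAA

Offset 0: leading byte 0xF1 = 11110001 → 4-byte char #1 = F1 85 BD AC.
Offset 4: leading byte 0xF0 = 11110000 → 4-byte char #2 = F0 92 89 AA.
Offset 8: leading byte 0xF2 = 11110010 → 4-byte char #3 = F2 8A 95 AE.
Offset 12: leading byte 0x34 = 00110100 → 1-byte char #4 = 34.
Offset 13: leading byte 0xE3 = 11100011 → 3-byte char #5 = E3 B6 AA.
Leading byte 0xE3 = 11100011 matches 1110xxxx → 3-byte sequence.
Byte 1: 0xE3 = 11100011, payload 0011 (4 bits).
Byte 2: 0xB6 = 10110110 (10xxxxxx ✓), payload 110110.
Byte 3: 0xAA = 10101010 (10xxxxxx ✓), payload 101010.
Concatenate: 0011110110101010 = 0x3DAA (16 bits → U+3DAA).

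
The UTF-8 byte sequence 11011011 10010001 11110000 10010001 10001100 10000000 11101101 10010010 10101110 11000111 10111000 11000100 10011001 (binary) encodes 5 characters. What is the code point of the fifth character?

Offset 0: leading byte 0xDB = 11011011 → 2-byte char #1 = DB 91.
Offset 2: leading byte 0xF0 = 11110000 → 4-byte char #2 = F0 91 8C 80.
Offset 6: leading byte 0xED = 11101101 → 3-byte char #3 = ED 92 AE.
Offset 9: leading byte 0xC7 = 11000111 → 2-byte char #4 = C7 B8.
Offset 11: leading byte 0xC4 = 11000100 → 2-byte char #5 = C4 99.
Leading byte 0xC4 = 11000100 matches 110xxxxx → 2-byte sequence.
Byte 1: 0xC4 = 11000100, payload 00100 (5 bits).
Byte 2: 0x99 = 10011001 (10xxxxxx ✓), payload 011001.
Concatenate: 00100011001 = 0x119 (11 bits → U+0119).

U+0119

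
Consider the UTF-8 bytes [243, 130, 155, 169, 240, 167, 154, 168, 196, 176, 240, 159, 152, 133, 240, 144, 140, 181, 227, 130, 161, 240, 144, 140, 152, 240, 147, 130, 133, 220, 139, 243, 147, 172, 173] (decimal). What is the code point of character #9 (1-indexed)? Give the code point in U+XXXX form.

U+070B

Offset 0: leading byte 0xF3 = 11110011 → 4-byte char #1 = F3 82 9B A9.
Offset 4: leading byte 0xF0 = 11110000 → 4-byte char #2 = F0 A7 9A A8.
Offset 8: leading byte 0xC4 = 11000100 → 2-byte char #3 = C4 B0.
Offset 10: leading byte 0xF0 = 11110000 → 4-byte char #4 = F0 9F 98 85.
Offset 14: leading byte 0xF0 = 11110000 → 4-byte char #5 = F0 90 8C B5.
Offset 18: leading byte 0xE3 = 11100011 → 3-byte char #6 = E3 82 A1.
Offset 21: leading byte 0xF0 = 11110000 → 4-byte char #7 = F0 90 8C 98.
Offset 25: leading byte 0xF0 = 11110000 → 4-byte char #8 = F0 93 82 85.
Offset 29: leading byte 0xDC = 11011100 → 2-byte char #9 = DC 8B.
Leading byte 0xDC = 11011100 matches 110xxxxx → 2-byte sequence.
Byte 1: 0xDC = 11011100, payload 11100 (5 bits).
Byte 2: 0x8B = 10001011 (10xxxxxx ✓), payload 001011.
Concatenate: 11100001011 = 0x70B (11 bits → U+070B).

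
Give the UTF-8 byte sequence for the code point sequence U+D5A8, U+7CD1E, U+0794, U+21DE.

ED 96 A8 F1 BC B4 9E DE 94 E2 87 9E

U+D5A8: 3-byte form → ED 96 A8.
U+7CD1E: 4-byte form → F1 BC B4 9E.
U+0794: 2-byte form → DE 94.
U+21DE: 3-byte form → E2 87 9E.
Concatenated (12 bytes): ED 96 A8 F1 BC B4 9E DE 94 E2 87 9E.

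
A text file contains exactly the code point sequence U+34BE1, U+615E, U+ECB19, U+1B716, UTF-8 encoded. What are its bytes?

U+34BE1: 4-byte form → F0 B4 AF A1.
U+615E: 3-byte form → E6 85 9E.
U+ECB19: 4-byte form → F3 AC AC 99.
U+1B716: 4-byte form → F0 9B 9C 96.
Concatenated (15 bytes): F0 B4 AF A1 E6 85 9E F3 AC AC 99 F0 9B 9C 96.

F0 B4 AF A1 E6 85 9E F3 AC AC 99 F0 9B 9C 96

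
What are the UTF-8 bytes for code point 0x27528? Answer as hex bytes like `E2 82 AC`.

F0 A7 94 A8

U+27528 = 0x27528 = 161064 decimal. In range U+10000–U+10FFFF → 4-byte form: 11110xxx 10xxxxxx 10xxxxxx 10xxxxxx.
Binary (21 bits): 000100111010100101000.
Split 3+6+6+6: 000 | 100111 | 010100 | 101000.
Byte 1: 11110000 = 0xF0.
Byte 2: 10100111 = 0xA7.
Byte 3: 10010100 = 0x94.
Byte 4: 10101000 = 0xA8.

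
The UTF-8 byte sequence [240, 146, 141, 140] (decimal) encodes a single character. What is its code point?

U+1234C

Leading byte 0xF0 = 11110000 matches 11110xxx → 4-byte sequence.
Byte 1: 0xF0 = 11110000, payload 000 (3 bits).
Byte 2: 0x92 = 10010010 (10xxxxxx ✓), payload 010010.
Byte 3: 0x8D = 10001101 (10xxxxxx ✓), payload 001101.
Byte 4: 0x8C = 10001100 (10xxxxxx ✓), payload 001100.
Concatenate: 000010010001101001100 = 0x1234C (21 bits → U+1234C).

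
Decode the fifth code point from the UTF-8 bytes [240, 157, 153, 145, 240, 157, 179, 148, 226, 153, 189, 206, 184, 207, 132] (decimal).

U+03C4

Offset 0: leading byte 0xF0 = 11110000 → 4-byte char #1 = F0 9D 99 91.
Offset 4: leading byte 0xF0 = 11110000 → 4-byte char #2 = F0 9D B3 94.
Offset 8: leading byte 0xE2 = 11100010 → 3-byte char #3 = E2 99 BD.
Offset 11: leading byte 0xCE = 11001110 → 2-byte char #4 = CE B8.
Offset 13: leading byte 0xCF = 11001111 → 2-byte char #5 = CF 84.
Leading byte 0xCF = 11001111 matches 110xxxxx → 2-byte sequence.
Byte 1: 0xCF = 11001111, payload 01111 (5 bits).
Byte 2: 0x84 = 10000100 (10xxxxxx ✓), payload 000100.
Concatenate: 01111000100 = 0x3C4 (11 bits → U+03C4).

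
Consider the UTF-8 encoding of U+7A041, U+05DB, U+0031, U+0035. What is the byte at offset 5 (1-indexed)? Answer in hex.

0xD7

1-indexed offset 5 is 0-indexed offset 4.
U+7A041 → 4-byte form F1 BA 81 81 at offsets 0–3.
U+05DB → 2-byte form D7 9B at offsets 4–5.
Offset 4 falls in char 2's range; it's byte 1 of D7 9B = 0xD7.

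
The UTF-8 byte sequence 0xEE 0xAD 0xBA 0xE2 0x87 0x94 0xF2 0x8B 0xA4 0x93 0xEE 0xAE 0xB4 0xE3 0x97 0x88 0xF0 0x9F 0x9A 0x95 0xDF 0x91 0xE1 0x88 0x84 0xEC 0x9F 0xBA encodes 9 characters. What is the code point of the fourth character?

U+EBB4

Offset 0: leading byte 0xEE = 11101110 → 3-byte char #1 = EE AD BA.
Offset 3: leading byte 0xE2 = 11100010 → 3-byte char #2 = E2 87 94.
Offset 6: leading byte 0xF2 = 11110010 → 4-byte char #3 = F2 8B A4 93.
Offset 10: leading byte 0xEE = 11101110 → 3-byte char #4 = EE AE B4.
Leading byte 0xEE = 11101110 matches 1110xxxx → 3-byte sequence.
Byte 1: 0xEE = 11101110, payload 1110 (4 bits).
Byte 2: 0xAE = 10101110 (10xxxxxx ✓), payload 101110.
Byte 3: 0xB4 = 10110100 (10xxxxxx ✓), payload 110100.
Concatenate: 1110101110110100 = 0xEBB4 (16 bits → U+EBB4).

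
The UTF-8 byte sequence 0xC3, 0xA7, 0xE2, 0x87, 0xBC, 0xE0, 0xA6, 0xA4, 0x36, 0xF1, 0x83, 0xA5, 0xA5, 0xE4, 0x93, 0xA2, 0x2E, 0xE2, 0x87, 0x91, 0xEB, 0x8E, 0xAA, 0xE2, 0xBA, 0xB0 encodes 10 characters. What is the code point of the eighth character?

Offset 0: leading byte 0xC3 = 11000011 → 2-byte char #1 = C3 A7.
Offset 2: leading byte 0xE2 = 11100010 → 3-byte char #2 = E2 87 BC.
Offset 5: leading byte 0xE0 = 11100000 → 3-byte char #3 = E0 A6 A4.
Offset 8: leading byte 0x36 = 00110110 → 1-byte char #4 = 36.
Offset 9: leading byte 0xF1 = 11110001 → 4-byte char #5 = F1 83 A5 A5.
Offset 13: leading byte 0xE4 = 11100100 → 3-byte char #6 = E4 93 A2.
Offset 16: leading byte 0x2E = 00101110 → 1-byte char #7 = 2E.
Offset 17: leading byte 0xE2 = 11100010 → 3-byte char #8 = E2 87 91.
Leading byte 0xE2 = 11100010 matches 1110xxxx → 3-byte sequence.
Byte 1: 0xE2 = 11100010, payload 0010 (4 bits).
Byte 2: 0x87 = 10000111 (10xxxxxx ✓), payload 000111.
Byte 3: 0x91 = 10010001 (10xxxxxx ✓), payload 010001.
Concatenate: 0010000111010001 = 0x21D1 (16 bits → U+21D1).

U+21D1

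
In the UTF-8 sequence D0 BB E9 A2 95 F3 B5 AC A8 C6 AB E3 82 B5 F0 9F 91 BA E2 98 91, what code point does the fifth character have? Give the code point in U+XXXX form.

Offset 0: leading byte 0xD0 = 11010000 → 2-byte char #1 = D0 BB.
Offset 2: leading byte 0xE9 = 11101001 → 3-byte char #2 = E9 A2 95.
Offset 5: leading byte 0xF3 = 11110011 → 4-byte char #3 = F3 B5 AC A8.
Offset 9: leading byte 0xC6 = 11000110 → 2-byte char #4 = C6 AB.
Offset 11: leading byte 0xE3 = 11100011 → 3-byte char #5 = E3 82 B5.
Leading byte 0xE3 = 11100011 matches 1110xxxx → 3-byte sequence.
Byte 1: 0xE3 = 11100011, payload 0011 (4 bits).
Byte 2: 0x82 = 10000010 (10xxxxxx ✓), payload 000010.
Byte 3: 0xB5 = 10110101 (10xxxxxx ✓), payload 110101.
Concatenate: 0011000010110101 = 0x30B5 (16 bits → U+30B5).

U+30B5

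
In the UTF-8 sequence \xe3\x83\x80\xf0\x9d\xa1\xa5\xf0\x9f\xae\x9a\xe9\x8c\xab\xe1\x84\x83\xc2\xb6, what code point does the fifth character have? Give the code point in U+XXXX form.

U+1103

Offset 0: leading byte 0xE3 = 11100011 → 3-byte char #1 = E3 83 80.
Offset 3: leading byte 0xF0 = 11110000 → 4-byte char #2 = F0 9D A1 A5.
Offset 7: leading byte 0xF0 = 11110000 → 4-byte char #3 = F0 9F AE 9A.
Offset 11: leading byte 0xE9 = 11101001 → 3-byte char #4 = E9 8C AB.
Offset 14: leading byte 0xE1 = 11100001 → 3-byte char #5 = E1 84 83.
Leading byte 0xE1 = 11100001 matches 1110xxxx → 3-byte sequence.
Byte 1: 0xE1 = 11100001, payload 0001 (4 bits).
Byte 2: 0x84 = 10000100 (10xxxxxx ✓), payload 000100.
Byte 3: 0x83 = 10000011 (10xxxxxx ✓), payload 000011.
Concatenate: 0001000100000011 = 0x1103 (16 bits → U+1103).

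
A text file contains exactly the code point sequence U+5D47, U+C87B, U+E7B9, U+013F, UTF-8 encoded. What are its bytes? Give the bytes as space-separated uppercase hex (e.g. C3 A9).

U+5D47: 3-byte form → E5 B5 87.
U+C87B: 3-byte form → EC A1 BB.
U+E7B9: 3-byte form → EE 9E B9.
U+013F: 2-byte form → C4 BF.
Concatenated (11 bytes): E5 B5 87 EC A1 BB EE 9E B9 C4 BF.

E5 B5 87 EC A1 BB EE 9E B9 C4 BF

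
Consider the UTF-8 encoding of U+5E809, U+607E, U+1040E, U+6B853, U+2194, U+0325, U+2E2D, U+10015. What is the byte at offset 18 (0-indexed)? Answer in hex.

U+5E809 → 4-byte form F1 9E A0 89 at offsets 0–3.
U+607E → 3-byte form E6 81 BE at offsets 4–6.
U+1040E → 4-byte form F0 90 90 8E at offsets 7–10.
U+6B853 → 4-byte form F1 AB A1 93 at offsets 11–14.
U+2194 → 3-byte form E2 86 94 at offsets 15–17.
U+0325 → 2-byte form CC A5 at offsets 18–19.
Offset 18 falls in char 6's range; it's byte 1 of CC A5 = 0xCC.

0xCC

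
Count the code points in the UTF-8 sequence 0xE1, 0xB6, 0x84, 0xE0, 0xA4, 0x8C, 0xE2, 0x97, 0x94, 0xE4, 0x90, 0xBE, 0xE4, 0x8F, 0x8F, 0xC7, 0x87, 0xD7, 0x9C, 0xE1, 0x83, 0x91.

Byte at offset 0: 0xE1 = 11100001 → 3-byte char (#1). Advance 3.
Byte at offset 3: 0xE0 = 11100000 → 3-byte char (#2). Advance 3.
Byte at offset 6: 0xE2 = 11100010 → 3-byte char (#3). Advance 3.
Byte at offset 9: 0xE4 = 11100100 → 3-byte char (#4). Advance 3.
Byte at offset 12: 0xE4 = 11100100 → 3-byte char (#5). Advance 3.
Byte at offset 15: 0xC7 = 11000111 → 2-byte char (#6). Advance 2.
Byte at offset 17: 0xD7 = 11010111 → 2-byte char (#7). Advance 2.
Byte at offset 19: 0xE1 = 11100001 → 3-byte char (#8). Advance 3.
Reached end at offset 22 after 8 code points.

8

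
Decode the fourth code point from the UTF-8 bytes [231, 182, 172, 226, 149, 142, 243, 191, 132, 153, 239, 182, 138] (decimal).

Offset 0: leading byte 0xE7 = 11100111 → 3-byte char #1 = E7 B6 AC.
Offset 3: leading byte 0xE2 = 11100010 → 3-byte char #2 = E2 95 8E.
Offset 6: leading byte 0xF3 = 11110011 → 4-byte char #3 = F3 BF 84 99.
Offset 10: leading byte 0xEF = 11101111 → 3-byte char #4 = EF B6 8A.
Leading byte 0xEF = 11101111 matches 1110xxxx → 3-byte sequence.
Byte 1: 0xEF = 11101111, payload 1111 (4 bits).
Byte 2: 0xB6 = 10110110 (10xxxxxx ✓), payload 110110.
Byte 3: 0x8A = 10001010 (10xxxxxx ✓), payload 001010.
Concatenate: 1111110110001010 = 0xFD8A (16 bits → U+FD8A).

U+FD8A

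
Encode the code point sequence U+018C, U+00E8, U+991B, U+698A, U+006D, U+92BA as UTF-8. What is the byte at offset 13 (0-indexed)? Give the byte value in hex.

0xBA

U+018C → 2-byte form C6 8C at offsets 0–1.
U+00E8 → 2-byte form C3 A8 at offsets 2–3.
U+991B → 3-byte form E9 A4 9B at offsets 4–6.
U+698A → 3-byte form E6 A6 8A at offsets 7–9.
U+006D → 1-byte form 6D at offsets 10–10.
U+92BA → 3-byte form E9 8A BA at offsets 11–13.
Offset 13 falls in char 6's range; it's byte 3 of E9 8A BA = 0xBA.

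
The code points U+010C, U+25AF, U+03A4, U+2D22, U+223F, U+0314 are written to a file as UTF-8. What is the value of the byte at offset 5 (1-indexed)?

0xAF

1-indexed offset 5 is 0-indexed offset 4.
U+010C → 2-byte form C4 8C at offsets 0–1.
U+25AF → 3-byte form E2 96 AF at offsets 2–4.
Offset 4 falls in char 2's range; it's byte 3 of E2 96 AF = 0xAF.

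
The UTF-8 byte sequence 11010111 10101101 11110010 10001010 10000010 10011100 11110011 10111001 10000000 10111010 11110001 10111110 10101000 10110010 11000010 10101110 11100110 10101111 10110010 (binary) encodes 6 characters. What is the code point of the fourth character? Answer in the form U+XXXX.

Offset 0: leading byte 0xD7 = 11010111 → 2-byte char #1 = D7 AD.
Offset 2: leading byte 0xF2 = 11110010 → 4-byte char #2 = F2 8A 82 9C.
Offset 6: leading byte 0xF3 = 11110011 → 4-byte char #3 = F3 B9 80 BA.
Offset 10: leading byte 0xF1 = 11110001 → 4-byte char #4 = F1 BE A8 B2.
Leading byte 0xF1 = 11110001 matches 11110xxx → 4-byte sequence.
Byte 1: 0xF1 = 11110001, payload 001 (3 bits).
Byte 2: 0xBE = 10111110 (10xxxxxx ✓), payload 111110.
Byte 3: 0xA8 = 10101000 (10xxxxxx ✓), payload 101000.
Byte 4: 0xB2 = 10110010 (10xxxxxx ✓), payload 110010.
Concatenate: 001111110101000110010 = 0x7EA32 (21 bits → U+7EA32).

U+7EA32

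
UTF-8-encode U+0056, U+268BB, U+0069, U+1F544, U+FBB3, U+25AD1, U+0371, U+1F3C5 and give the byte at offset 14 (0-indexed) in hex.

0xA5

U+0056 → 1-byte form 56 at offsets 0–0.
U+268BB → 4-byte form F0 A6 A2 BB at offsets 1–4.
U+0069 → 1-byte form 69 at offsets 5–5.
U+1F544 → 4-byte form F0 9F 95 84 at offsets 6–9.
U+FBB3 → 3-byte form EF AE B3 at offsets 10–12.
U+25AD1 → 4-byte form F0 A5 AB 91 at offsets 13–16.
Offset 14 falls in char 6's range; it's byte 2 of F0 A5 AB 91 = 0xA5.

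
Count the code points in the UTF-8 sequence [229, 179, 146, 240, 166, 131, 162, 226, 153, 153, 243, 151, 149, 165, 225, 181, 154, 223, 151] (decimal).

Byte at offset 0: 0xE5 = 11100101 → 3-byte char (#1). Advance 3.
Byte at offset 3: 0xF0 = 11110000 → 4-byte char (#2). Advance 4.
Byte at offset 7: 0xE2 = 11100010 → 3-byte char (#3). Advance 3.
Byte at offset 10: 0xF3 = 11110011 → 4-byte char (#4). Advance 4.
Byte at offset 14: 0xE1 = 11100001 → 3-byte char (#5). Advance 3.
Byte at offset 17: 0xDF = 11011111 → 2-byte char (#6). Advance 2.
Reached end at offset 19 after 6 code points.

6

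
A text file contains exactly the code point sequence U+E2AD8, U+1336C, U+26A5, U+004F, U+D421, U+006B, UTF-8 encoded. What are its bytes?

U+E2AD8: 4-byte form → F3 A2 AB 98.
U+1336C: 4-byte form → F0 93 8D AC.
U+26A5: 3-byte form → E2 9A A5.
U+004F: 1-byte form → 4F.
U+D421: 3-byte form → ED 90 A1.
U+006B: 1-byte form → 6B.
Concatenated (16 bytes): F3 A2 AB 98 F0 93 8D AC E2 9A A5 4F ED 90 A1 6B.

F3 A2 AB 98 F0 93 8D AC E2 9A A5 4F ED 90 A1 6B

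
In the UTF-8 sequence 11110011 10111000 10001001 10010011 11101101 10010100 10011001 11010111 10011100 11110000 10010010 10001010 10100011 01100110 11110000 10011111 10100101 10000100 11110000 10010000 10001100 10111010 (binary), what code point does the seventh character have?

Offset 0: leading byte 0xF3 = 11110011 → 4-byte char #1 = F3 B8 89 93.
Offset 4: leading byte 0xED = 11101101 → 3-byte char #2 = ED 94 99.
Offset 7: leading byte 0xD7 = 11010111 → 2-byte char #3 = D7 9C.
Offset 9: leading byte 0xF0 = 11110000 → 4-byte char #4 = F0 92 8A A3.
Offset 13: leading byte 0x66 = 01100110 → 1-byte char #5 = 66.
Offset 14: leading byte 0xF0 = 11110000 → 4-byte char #6 = F0 9F A5 84.
Offset 18: leading byte 0xF0 = 11110000 → 4-byte char #7 = F0 90 8C BA.
Leading byte 0xF0 = 11110000 matches 11110xxx → 4-byte sequence.
Byte 1: 0xF0 = 11110000, payload 000 (3 bits).
Byte 2: 0x90 = 10010000 (10xxxxxx ✓), payload 010000.
Byte 3: 0x8C = 10001100 (10xxxxxx ✓), payload 001100.
Byte 4: 0xBA = 10111010 (10xxxxxx ✓), payload 111010.
Concatenate: 000010000001100111010 = 0x1033A (21 bits → U+1033A).

U+1033A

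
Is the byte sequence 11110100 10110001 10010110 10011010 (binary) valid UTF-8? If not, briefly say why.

Leading byte 0xF4 = 11110100 → 4-byte form.
Payload = 0x13159A, which exceeds U+10FFFF, the maximum Unicode code point. (Leading bytes F5–FF, or F4 followed by ≥ 0x90, are invalid.)

invalid (encodes a value above U+10FFFF)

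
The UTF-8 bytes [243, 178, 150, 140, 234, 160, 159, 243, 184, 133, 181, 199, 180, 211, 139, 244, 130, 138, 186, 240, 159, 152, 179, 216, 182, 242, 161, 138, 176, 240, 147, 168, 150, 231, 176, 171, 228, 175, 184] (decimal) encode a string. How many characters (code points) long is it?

Byte at offset 0: 0xF3 = 11110011 → 4-byte char (#1). Advance 4.
Byte at offset 4: 0xEA = 11101010 → 3-byte char (#2). Advance 3.
Byte at offset 7: 0xF3 = 11110011 → 4-byte char (#3). Advance 4.
Byte at offset 11: 0xC7 = 11000111 → 2-byte char (#4). Advance 2.
Byte at offset 13: 0xD3 = 11010011 → 2-byte char (#5). Advance 2.
Byte at offset 15: 0xF4 = 11110100 → 4-byte char (#6). Advance 4.
Byte at offset 19: 0xF0 = 11110000 → 4-byte char (#7). Advance 4.
Byte at offset 23: 0xD8 = 11011000 → 2-byte char (#8). Advance 2.
Byte at offset 25: 0xF2 = 11110010 → 4-byte char (#9). Advance 4.
Byte at offset 29: 0xF0 = 11110000 → 4-byte char (#10). Advance 4.
Byte at offset 33: 0xE7 = 11100111 → 3-byte char (#11). Advance 3.
Byte at offset 36: 0xE4 = 11100100 → 3-byte char (#12). Advance 3.
Reached end at offset 39 after 12 code points.

12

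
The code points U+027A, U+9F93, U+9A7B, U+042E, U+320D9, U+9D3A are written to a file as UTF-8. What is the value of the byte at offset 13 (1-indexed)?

1-indexed offset 13 is 0-indexed offset 12.
U+027A → 2-byte form C9 BA at offsets 0–1.
U+9F93 → 3-byte form E9 BE 93 at offsets 2–4.
U+9A7B → 3-byte form E9 A9 BB at offsets 5–7.
U+042E → 2-byte form D0 AE at offsets 8–9.
U+320D9 → 4-byte form F0 B2 83 99 at offsets 10–13.
Offset 12 falls in char 5's range; it's byte 3 of F0 B2 83 99 = 0x83.

0x83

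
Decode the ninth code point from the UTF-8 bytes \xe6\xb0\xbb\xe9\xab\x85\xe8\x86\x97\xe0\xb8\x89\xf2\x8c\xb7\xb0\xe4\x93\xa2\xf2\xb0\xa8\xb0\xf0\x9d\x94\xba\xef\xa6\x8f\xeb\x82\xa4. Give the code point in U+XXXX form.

Offset 0: leading byte 0xE6 = 11100110 → 3-byte char #1 = E6 B0 BB.
Offset 3: leading byte 0xE9 = 11101001 → 3-byte char #2 = E9 AB 85.
Offset 6: leading byte 0xE8 = 11101000 → 3-byte char #3 = E8 86 97.
Offset 9: leading byte 0xE0 = 11100000 → 3-byte char #4 = E0 B8 89.
Offset 12: leading byte 0xF2 = 11110010 → 4-byte char #5 = F2 8C B7 B0.
Offset 16: leading byte 0xE4 = 11100100 → 3-byte char #6 = E4 93 A2.
Offset 19: leading byte 0xF2 = 11110010 → 4-byte char #7 = F2 B0 A8 B0.
Offset 23: leading byte 0xF0 = 11110000 → 4-byte char #8 = F0 9D 94 BA.
Offset 27: leading byte 0xEF = 11101111 → 3-byte char #9 = EF A6 8F.
Leading byte 0xEF = 11101111 matches 1110xxxx → 3-byte sequence.
Byte 1: 0xEF = 11101111, payload 1111 (4 bits).
Byte 2: 0xA6 = 10100110 (10xxxxxx ✓), payload 100110.
Byte 3: 0x8F = 10001111 (10xxxxxx ✓), payload 001111.
Concatenate: 1111100110001111 = 0xF98F (16 bits → U+F98F).

U+F98F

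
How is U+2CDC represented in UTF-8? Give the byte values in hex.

U+2CDC = 0x2CDC = 11484 decimal. In range U+0800–U+FFFF → 3-byte form: 1110xxxx 10xxxxxx 10xxxxxx.
Binary (16 bits): 0010110011011100.
Split 4+6+6: 0010 | 110011 | 011100.
Byte 1: 11100010 = 0xE2.
Byte 2: 10110011 = 0xB3.
Byte 3: 10011100 = 0x9C.

E2 B3 9C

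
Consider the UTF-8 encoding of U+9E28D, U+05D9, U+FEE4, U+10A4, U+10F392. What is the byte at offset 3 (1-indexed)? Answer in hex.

0x8A

1-indexed offset 3 is 0-indexed offset 2.
U+9E28D → 4-byte form F2 9E 8A 8D at offsets 0–3.
Offset 2 falls in char 1's range; it's byte 3 of F2 9E 8A 8D = 0x8A.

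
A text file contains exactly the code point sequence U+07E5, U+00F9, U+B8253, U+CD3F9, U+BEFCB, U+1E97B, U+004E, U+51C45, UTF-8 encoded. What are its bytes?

U+07E5: 2-byte form → DF A5.
U+00F9: 2-byte form → C3 B9.
U+B8253: 4-byte form → F2 B8 89 93.
U+CD3F9: 4-byte form → F3 8D 8F B9.
U+BEFCB: 4-byte form → F2 BE BF 8B.
U+1E97B: 4-byte form → F0 9E A5 BB.
U+004E: 1-byte form → 4E.
U+51C45: 4-byte form → F1 91 B1 85.
Concatenated (25 bytes): DF A5 C3 B9 F2 B8 89 93 F3 8D 8F B9 F2 BE BF 8B F0 9E A5 BB 4E F1 91 B1 85.

DF A5 C3 B9 F2 B8 89 93 F3 8D 8F B9 F2 BE BF 8B F0 9E A5 BB 4E F1 91 B1 85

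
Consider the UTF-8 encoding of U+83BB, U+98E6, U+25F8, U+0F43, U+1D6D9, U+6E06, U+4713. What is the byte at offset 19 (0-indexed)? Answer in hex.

0xE4

U+83BB → 3-byte form E8 8E BB at offsets 0–2.
U+98E6 → 3-byte form E9 A3 A6 at offsets 3–5.
U+25F8 → 3-byte form E2 97 B8 at offsets 6–8.
U+0F43 → 3-byte form E0 BD 83 at offsets 9–11.
U+1D6D9 → 4-byte form F0 9D 9B 99 at offsets 12–15.
U+6E06 → 3-byte form E6 B8 86 at offsets 16–18.
U+4713 → 3-byte form E4 9C 93 at offsets 19–21.
Offset 19 falls in char 7's range; it's byte 1 of E4 9C 93 = 0xE4.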